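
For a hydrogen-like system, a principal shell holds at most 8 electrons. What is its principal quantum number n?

n = 2

2n² = 8 ⇒ n² = 4 ⇒ n = 2.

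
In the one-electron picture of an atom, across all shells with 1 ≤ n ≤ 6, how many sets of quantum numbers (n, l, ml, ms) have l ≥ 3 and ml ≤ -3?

For each n in the range, tally the orbitals obeying l ≥ 3 and ml ≤ -3:
n=4 → 1; n=5 → 3; n=6 → 6.
Orbitals: 1 + 3 + 6 = 10. Including both spin states (ms = ±1/2) gives 2 × 10 = 20 states.

20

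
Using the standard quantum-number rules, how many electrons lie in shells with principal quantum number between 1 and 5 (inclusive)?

110

Shell n has n² orbitals: 1²=1 + 2²=4 + 3²=9 + 4²=16 + 5²=25 = 55 orbitals.
Two spin states per orbital: 2 × 55 = 110 electrons.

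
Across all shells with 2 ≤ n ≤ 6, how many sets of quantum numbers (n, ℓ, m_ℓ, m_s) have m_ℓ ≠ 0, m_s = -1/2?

70

Work shell by shell — for each n, count the (ℓ, m_ℓ) pairs that satisfy m_ℓ ≠ 0:
n=2 → 2; n=3 → 6; n=4 → 12; n=5 → 20; n=6 → 30.
Orbitals: 2 + 6 + 12 + 20 + 30 = 70. With m_s fixed to -1/2 there is one state per orbital, so 70 states.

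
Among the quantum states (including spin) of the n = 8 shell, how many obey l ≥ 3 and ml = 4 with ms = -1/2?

4

For n = 8, l ranges over 0 … 7.
Orbitals with l ≥ 3 and ml = 4, by l: l=4 → 1; l=5 → 1; l=6 → 1; l=7 → 1.
Orbitals: 1 + 1 + 1 + 1 = 4. With ms fixed to a single value there is one state per orbital, giving 4 states.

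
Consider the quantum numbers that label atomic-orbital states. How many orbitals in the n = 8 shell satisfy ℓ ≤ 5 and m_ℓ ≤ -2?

The n = 8 shell has ℓ = 0 through 7; check each.
The (ℓ, m_ℓ) pairs meeting ℓ ≤ 5 and m_ℓ ≤ -2 give: ℓ=2 → 1; ℓ=3 → 2; ℓ=4 → 3; ℓ=5 → 4.
Total orbitals: 1 + 2 + 3 + 4 = 10.

10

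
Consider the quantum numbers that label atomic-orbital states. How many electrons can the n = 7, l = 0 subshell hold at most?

A subshell with l = 0 has 2l+1 = 1 orbital, each holding 2 electrons (spin ±1/2), so 1 × 2 = 2.

2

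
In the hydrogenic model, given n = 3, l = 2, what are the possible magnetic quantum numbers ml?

ml takes every integer from −l to +l. With l = 2 that gives the 5 values -2, -1, 0, 1, 2.

-2, -1, 0, 1, 2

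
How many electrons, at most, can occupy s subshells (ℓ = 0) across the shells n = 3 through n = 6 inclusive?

8

An s subshell (ℓ = 0) exists for every n ≥ 1, so shells n = 3, 4, 5, 6 each contribute one — 4 subshells.
Since each s subshell holds 2(2·0+1) = 2 electrons, the total is 4 × 2 = 8.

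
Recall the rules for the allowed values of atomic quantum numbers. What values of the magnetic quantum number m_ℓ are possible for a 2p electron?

The 2p subshell has ℓ = 1, and m_ℓ takes every integer from −ℓ to +ℓ. With ℓ = 1 that gives the 3 values -1, 0, 1.

-1, 0, 1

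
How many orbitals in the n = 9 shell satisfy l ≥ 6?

Orbitals with l ≥ 6, by l: l=6 → 13; l=7 → 15; l=8 → 17.
Total orbitals: 13 + 15 + 17 = 45.

45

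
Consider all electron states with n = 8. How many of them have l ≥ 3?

110

Go through l = 0, …, 7 (the values permitted for n = 8).
Orbitals with l ≥ 3, by l: l=3 → 7; l=4 → 9; l=5 → 11; l=6 → 13; l=7 → 15.
Orbitals: 7 + 9 + 11 + 13 + 15 = 55. Each orbital carries two spin states, so 55 × 2 = 110 states.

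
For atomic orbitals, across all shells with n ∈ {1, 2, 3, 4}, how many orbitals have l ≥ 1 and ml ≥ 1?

Work shell by shell — for each n, count the (l, ml) pairs that satisfy l ≥ 1 and ml ≥ 1:
n=2 → 1; n=3 → 3; n=4 → 6.
Total orbitals: 1 + 3 + 6 = 10.

10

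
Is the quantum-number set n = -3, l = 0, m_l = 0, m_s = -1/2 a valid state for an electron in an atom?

Not allowed

The principal quantum number must be a positive integer (n ≥ 1), but here n = -3.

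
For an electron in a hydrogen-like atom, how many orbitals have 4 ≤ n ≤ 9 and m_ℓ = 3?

21

Work shell by shell — for each n, count the (ℓ, m_ℓ) pairs that satisfy m_ℓ = 3:
n=4 → 1; n=5 → 2; n=6 → 3; n=7 → 4; n=8 → 5; n=9 → 6.
Total orbitals: 1 + 2 + 3 + 4 + 5 + 6 = 21.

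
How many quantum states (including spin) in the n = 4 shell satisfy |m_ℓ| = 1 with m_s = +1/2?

6

The (ℓ, m_ℓ) pairs meeting |m_ℓ| = 1 give: ℓ=1 → 2; ℓ=2 → 2; ℓ=3 → 2.
Orbitals: 2 + 2 + 2 = 6. With m_s fixed to a single value there is one state per orbital, giving 6 states.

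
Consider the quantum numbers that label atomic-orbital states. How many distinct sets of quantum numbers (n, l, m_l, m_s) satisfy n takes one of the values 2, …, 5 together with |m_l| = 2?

24

Work shell by shell — for each n, count the (l, m_l) pairs that satisfy |m_l| = 2:
n=3 → 2; n=4 → 4; n=5 → 6.
Orbitals: 2 + 4 + 6 = 12. Including both spin states (m_s = ±1/2) gives 2 × 12 = 24 states.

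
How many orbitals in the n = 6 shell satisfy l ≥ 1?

35

The n = 6 shell has l = 0 through 5; check each.
Per l-value: l=1 → 3; l=2 → 5; l=3 → 7; l=4 → 9; l=5 → 11.
Total orbitals: 3 + 5 + 7 + 9 + 11 = 35.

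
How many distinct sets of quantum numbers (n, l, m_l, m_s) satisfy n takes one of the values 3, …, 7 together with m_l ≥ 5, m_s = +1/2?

4

Treat each shell separately and count matching orbitals:
n=6 → 1; n=7 → 3.
Orbitals: 1 + 3 = 4. With m_s fixed to +1/2 there is one state per orbital, so 4 states.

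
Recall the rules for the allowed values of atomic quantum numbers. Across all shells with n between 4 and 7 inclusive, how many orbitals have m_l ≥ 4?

Treat each shell separately and count matching orbitals:
n=5 → 1; n=6 → 3; n=7 → 6.
Total orbitals: 1 + 3 + 6 = 10.

10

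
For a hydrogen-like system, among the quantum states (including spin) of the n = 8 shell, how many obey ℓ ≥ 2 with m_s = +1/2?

With n = 8 the allowed ℓ are 0, 1, …, 7.
Orbitals with ℓ ≥ 2, by ℓ: ℓ=2 → 5; ℓ=3 → 7; ℓ=4 → 9; ℓ=5 → 11; ℓ=6 → 13; ℓ=7 → 15.
Orbitals: 5 + 7 + 9 + 11 + 13 + 15 = 60. With m_s fixed to a single value there is one state per orbital, giving 60 states.

60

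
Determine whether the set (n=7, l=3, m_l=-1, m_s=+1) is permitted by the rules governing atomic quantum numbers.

The spin quantum number for an electron can only be m_s = +1/2 or −1/2; m_s = +1 is not one of those.

Invalid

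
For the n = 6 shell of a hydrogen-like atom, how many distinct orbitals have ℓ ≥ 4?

20

The n = 6 shell has ℓ = 0 through 5; check each.
Orbitals with ℓ ≥ 4, by ℓ: ℓ=4 → 9; ℓ=5 → 11.
Total orbitals: 9 + 11 = 20.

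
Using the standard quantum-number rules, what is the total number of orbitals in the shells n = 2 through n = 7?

139

Shell n has n² orbitals: 2²=4 + 3²=9 + 4²=16 + 5²=25 + 6²=36 + 7²=49 = 139 orbitals.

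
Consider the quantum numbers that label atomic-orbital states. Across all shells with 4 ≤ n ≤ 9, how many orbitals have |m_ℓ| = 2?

Treat each shell separately and count matching orbitals:
n=4 → 4; n=5 → 6; n=6 → 8; n=7 → 10; n=8 → 12; n=9 → 14.
Total orbitals: 4 + 6 + 8 + 10 + 12 + 14 = 54.

54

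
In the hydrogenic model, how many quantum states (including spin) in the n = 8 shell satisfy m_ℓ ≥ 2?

42

Contributions: ℓ=2 → 1; ℓ=3 → 2; ℓ=4 → 3; ℓ=5 → 4; ℓ=6 → 5; ℓ=7 → 6.
Orbitals: 1 + 2 + 3 + 4 + 5 + 6 = 21. Each orbital carries two spin states, so 21 × 2 = 42 states.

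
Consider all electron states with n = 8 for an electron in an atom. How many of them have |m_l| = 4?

16

With n = 8 the allowed l are 0, 1, …, 7.
Per l-value: l=4 → 2; l=5 → 2; l=6 → 2; l=7 → 2.
Orbitals: 2 + 2 + 2 + 2 = 8. Each orbital carries two spin states, so 8 × 2 = 16 states.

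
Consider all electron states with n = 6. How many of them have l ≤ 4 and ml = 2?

6

With n = 6 the allowed l are 0, 1, …, 5.
Contributions: l=2 → 1; l=3 → 1; l=4 → 1.
Orbitals: 1 + 1 + 1 = 3. Each orbital carries two spin states, so 3 × 2 = 6 states.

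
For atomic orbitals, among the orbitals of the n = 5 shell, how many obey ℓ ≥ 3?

16

The n = 5 shell has ℓ = 0 through 4; check each.
The (ℓ, m_ℓ) pairs meeting ℓ ≥ 3 give: ℓ=3 → 7; ℓ=4 → 9.
Total orbitals: 7 + 9 = 16.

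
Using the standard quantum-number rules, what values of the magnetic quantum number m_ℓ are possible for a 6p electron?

-1, 0, 1

The 6p subshell has ℓ = 1, and m_ℓ takes every integer from −ℓ to +ℓ. With ℓ = 1 that gives the 3 values -1, 0, 1.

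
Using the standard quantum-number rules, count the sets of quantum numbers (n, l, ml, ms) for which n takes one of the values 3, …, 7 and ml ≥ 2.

70

For each n in the range, tally the orbitals obeying ml ≥ 2:
n=3 → 1; n=4 → 3; n=5 → 6; n=6 → 10; n=7 → 15.
Orbitals: 1 + 3 + 6 + 10 + 15 = 35. Including both spin states (ms = ±1/2) gives 2 × 35 = 70 states.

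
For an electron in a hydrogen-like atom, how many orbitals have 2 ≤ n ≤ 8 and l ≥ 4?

Per-shell orbital counts meeting the constraint:
n=5 → 9; n=6 → 20; n=7 → 33; n=8 → 48.
Total orbitals: 9 + 20 + 33 + 48 = 110.

110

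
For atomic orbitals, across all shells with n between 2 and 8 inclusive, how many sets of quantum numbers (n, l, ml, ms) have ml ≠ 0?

Go shell by shell, enumerating (l, ml) with ml ≠ 0:
n=2 → 2; n=3 → 6; n=4 → 12; n=5 → 20; n=6 → 30; n=7 → 42; n=8 → 56.
Orbitals: 2 + 6 + 12 + 20 + 30 + 42 + 56 = 168. Including both spin states (ms = ±1/2) gives 2 × 168 = 336 states.

336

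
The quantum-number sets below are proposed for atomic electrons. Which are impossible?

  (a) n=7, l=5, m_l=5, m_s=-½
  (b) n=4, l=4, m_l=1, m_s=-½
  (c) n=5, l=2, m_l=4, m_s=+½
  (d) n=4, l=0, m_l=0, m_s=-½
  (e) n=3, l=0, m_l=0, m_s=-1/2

(b) and (c)

(b) has l = 4 ≥ n = 4, violating 0 ≤ l ≤ n−1.
(c) has |m_l| = 4 > l = 2, violating −l ≤ m_l ≤ l.
The remaining sets (a), (d), (e) satisfy all four rules.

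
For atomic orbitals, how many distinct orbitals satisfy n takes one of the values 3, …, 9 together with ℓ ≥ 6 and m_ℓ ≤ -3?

For each n in the range, tally the orbitals obeying ℓ ≥ 6 and m_ℓ ≤ -3:
n=7 → 4; n=8 → 9; n=9 → 15.
Total orbitals: 4 + 9 + 15 = 28.

28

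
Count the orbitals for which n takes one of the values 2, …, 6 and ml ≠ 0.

70

Per-shell orbital counts meeting the constraint:
n=2 → 2; n=3 → 6; n=4 → 12; n=5 → 20; n=6 → 30.
Total orbitals: 2 + 6 + 12 + 20 + 30 = 70.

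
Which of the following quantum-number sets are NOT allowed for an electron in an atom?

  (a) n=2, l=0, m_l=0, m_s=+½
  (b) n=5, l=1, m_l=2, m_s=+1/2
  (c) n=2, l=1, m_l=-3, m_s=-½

(b) and (c)

(b) has |m_l| = 2 > l = 1, violating −l ≤ m_l ≤ l.
(c) has |m_l| = 3 > l = 1, violating −l ≤ m_l ≤ l.
The remaining set (a) satisfies all four rules.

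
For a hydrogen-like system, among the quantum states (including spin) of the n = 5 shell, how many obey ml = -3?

The (l, ml) pairs meeting ml = -3 give: l=3 → 1; l=4 → 1.
Orbitals: 1 + 1 = 2. Each orbital carries two spin states, so 2 × 2 = 4 states.

4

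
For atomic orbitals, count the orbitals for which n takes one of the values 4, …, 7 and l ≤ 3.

Treat each shell separately and count matching orbitals:
n=4 → 16; n=5 → 16; n=6 → 16; n=7 → 16.
Total orbitals: 16 + 16 + 16 + 16 = 64.

64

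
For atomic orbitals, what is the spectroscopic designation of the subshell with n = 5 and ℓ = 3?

ℓ = 3 corresponds to the letter 'f', so the subshell is 5f.

5f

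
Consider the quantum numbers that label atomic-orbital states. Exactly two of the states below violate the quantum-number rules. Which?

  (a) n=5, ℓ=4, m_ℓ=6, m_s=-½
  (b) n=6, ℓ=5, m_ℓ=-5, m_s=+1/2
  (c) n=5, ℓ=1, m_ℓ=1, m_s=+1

(a) and (c)

(a) has |m_ℓ| = 6 > ℓ = 4, violating −ℓ ≤ m_ℓ ≤ ℓ.
(c) has m_s = +1, but an electron's spin must be ±1/2.
The remaining set (b) satisfies all four rules.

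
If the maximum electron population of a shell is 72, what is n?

n = 6

2n² = 72 ⇒ n² = 36 ⇒ n = 6.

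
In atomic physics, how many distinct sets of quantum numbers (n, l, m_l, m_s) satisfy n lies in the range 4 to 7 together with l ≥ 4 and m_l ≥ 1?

Work shell by shell — for each n, count the (l, m_l) pairs that satisfy l ≥ 4 and m_l ≥ 1:
n=5 → 4; n=6 → 9; n=7 → 15.
Orbitals: 4 + 9 + 15 = 28. Including both spin states (m_s = ±1/2) gives 2 × 28 = 56 states.

56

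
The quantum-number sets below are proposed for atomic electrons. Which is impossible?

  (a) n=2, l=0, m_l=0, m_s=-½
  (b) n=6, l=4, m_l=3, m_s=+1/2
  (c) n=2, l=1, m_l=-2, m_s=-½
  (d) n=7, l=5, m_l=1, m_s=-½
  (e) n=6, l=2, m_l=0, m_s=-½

(c) has |m_l| = 2 > l = 1, violating −l ≤ m_l ≤ l.
The remaining sets (a), (b), (d), (e) satisfy all four rules.

(c)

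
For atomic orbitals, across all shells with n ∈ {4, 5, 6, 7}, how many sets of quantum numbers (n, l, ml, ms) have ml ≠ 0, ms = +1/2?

104

Go shell by shell, enumerating (l, ml) with ml ≠ 0:
n=4 → 12; n=5 → 20; n=6 → 30; n=7 → 42.
Orbitals: 12 + 20 + 30 + 42 = 104. With ms fixed to +1/2 there is one state per orbital, so 104 states.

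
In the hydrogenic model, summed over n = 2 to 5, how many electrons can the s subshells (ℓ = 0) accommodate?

An s subshell (ℓ = 0) exists for every n ≥ 1, so shells n = 2, 3, 4, 5 each contribute one — 4 subshells.
Since each s subshell holds 2(2·0+1) = 2 electrons, the total is 4 × 2 = 8.

8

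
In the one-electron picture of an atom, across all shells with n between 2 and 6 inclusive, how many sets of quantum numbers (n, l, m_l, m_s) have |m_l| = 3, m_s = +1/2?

Work shell by shell — for each n, count the (l, m_l) pairs that satisfy |m_l| = 3:
n=4 → 2; n=5 → 4; n=6 → 6.
Orbitals: 2 + 4 + 6 = 12. With m_s fixed to +1/2 there is one state per orbital, so 12 states.

12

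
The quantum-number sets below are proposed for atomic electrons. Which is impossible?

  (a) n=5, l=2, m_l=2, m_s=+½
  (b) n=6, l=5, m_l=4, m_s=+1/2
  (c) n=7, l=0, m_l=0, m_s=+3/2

(c)

(c) has m_s = +3/2, but an electron's spin must be ±1/2.
The remaining sets (a), (b) satisfy all four rules.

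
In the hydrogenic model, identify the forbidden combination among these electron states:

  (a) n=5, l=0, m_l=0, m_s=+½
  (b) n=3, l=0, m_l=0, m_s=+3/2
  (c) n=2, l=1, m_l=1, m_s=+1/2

(b) has m_s = +3/2, but an electron's spin must be ±1/2.
The remaining sets (a), (c) satisfy all four rules.

(b)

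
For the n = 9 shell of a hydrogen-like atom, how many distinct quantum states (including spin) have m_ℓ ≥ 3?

Go through ℓ = 0, …, 8 (the values permitted for n = 9).
The (ℓ, m_ℓ) pairs meeting m_ℓ ≥ 3 give: ℓ=3 → 1; ℓ=4 → 2; ℓ=5 → 3; ℓ=6 → 4; ℓ=7 → 5; ℓ=8 → 6.
Orbitals: 1 + 2 + 3 + 4 + 5 + 6 = 21. Each orbital carries two spin states, so 21 × 2 = 42 states.

42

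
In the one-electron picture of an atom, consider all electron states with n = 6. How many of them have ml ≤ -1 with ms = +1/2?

Go through l = 0, …, 5 (the values permitted for n = 6).
Per l-value: l=1 → 1; l=2 → 2; l=3 → 3; l=4 → 4; l=5 → 5.
Orbitals: 1 + 2 + 3 + 4 + 5 = 15. With ms fixed to a single value there is one state per orbital, giving 15 states.

15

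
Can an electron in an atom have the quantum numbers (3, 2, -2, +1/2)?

Allowed

n = 3 is a positive integer. l = 2 satisfies 0 ≤ l ≤ n−1 = 2. m_l = -2 lies in the range −l … +l (here −2 … 2). m_s = +1/2 is one of ±1/2.
All four constraints are satisfied.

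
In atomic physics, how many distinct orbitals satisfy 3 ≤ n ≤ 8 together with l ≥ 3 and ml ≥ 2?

50

Work shell by shell — for each n, count the (l, ml) pairs that satisfy l ≥ 3 and ml ≥ 2:
n=4 → 2; n=5 → 5; n=6 → 9; n=7 → 14; n=8 → 20.
Total orbitals: 2 + 5 + 9 + 14 + 20 = 50.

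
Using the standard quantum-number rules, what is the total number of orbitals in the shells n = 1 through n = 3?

14

Shell n has n² orbitals: 1²=1 + 2²=4 + 3²=9 = 14 orbitals.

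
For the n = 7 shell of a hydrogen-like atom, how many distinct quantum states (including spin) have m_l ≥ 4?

12

Orbitals with m_l ≥ 4, by l: l=4 → 1; l=5 → 2; l=6 → 3.
Orbitals: 1 + 2 + 3 = 6. Each orbital carries two spin states, so 6 × 2 = 12 states.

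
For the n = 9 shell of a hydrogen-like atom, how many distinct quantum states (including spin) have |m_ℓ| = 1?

The n = 9 shell has ℓ = 0 through 8; check each.
Contributions: ℓ=1 → 2; ℓ=2 → 2; ℓ=3 → 2; ℓ=4 → 2; ℓ=5 → 2; ℓ=6 → 2; ℓ=7 → 2; ℓ=8 → 2.
Orbitals: 2 + 2 + 2 + 2 + 2 + 2 + 2 + 2 = 16. Each orbital carries two spin states, so 16 × 2 = 32 states.

32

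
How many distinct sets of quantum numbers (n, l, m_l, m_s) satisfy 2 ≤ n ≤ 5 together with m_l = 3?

6

Go shell by shell, enumerating (l, m_l) with m_l = 3:
n=4 → 1; n=5 → 2.
Orbitals: 1 + 2 = 3. Including both spin states (m_s = ±1/2) gives 2 × 3 = 6 states.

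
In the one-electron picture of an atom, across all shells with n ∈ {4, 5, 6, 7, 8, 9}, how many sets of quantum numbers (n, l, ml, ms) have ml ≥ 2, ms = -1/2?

Treat each shell separately and count matching orbitals:
n=4 → 3; n=5 → 6; n=6 → 10; n=7 → 15; n=8 → 21; n=9 → 28.
Orbitals: 3 + 6 + 10 + 15 + 21 + 28 = 83. With ms fixed to -1/2 there is one state per orbital, so 83 states.

83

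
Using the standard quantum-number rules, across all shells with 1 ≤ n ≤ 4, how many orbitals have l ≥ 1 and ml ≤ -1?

Per-shell orbital counts meeting the constraint:
n=2 → 1; n=3 → 3; n=4 → 6.
Total orbitals: 1 + 3 + 6 = 10.

10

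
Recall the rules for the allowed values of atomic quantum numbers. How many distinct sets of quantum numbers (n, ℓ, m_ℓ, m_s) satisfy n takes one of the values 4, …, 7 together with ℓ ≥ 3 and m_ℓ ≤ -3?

Go shell by shell, enumerating (ℓ, m_ℓ) with ℓ ≥ 3 and m_ℓ ≤ -3:
n=4 → 1; n=5 → 3; n=6 → 6; n=7 → 10.
Orbitals: 1 + 3 + 6 + 10 = 20. Including both spin states (m_s = ±1/2) gives 2 × 20 = 40 states.

40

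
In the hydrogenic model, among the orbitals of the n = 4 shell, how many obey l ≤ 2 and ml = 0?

3

Go through l = 0, …, 3 (the values permitted for n = 4).
Contributions: l=0 → 1; l=1 → 1; l=2 → 1.
Total orbitals: 1 + 1 + 1 = 3.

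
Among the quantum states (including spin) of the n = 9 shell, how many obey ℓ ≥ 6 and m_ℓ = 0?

Go through ℓ = 0, …, 8 (the values permitted for n = 9).
Orbitals with ℓ ≥ 6 and m_ℓ = 0, by ℓ: ℓ=6 → 1; ℓ=7 → 1; ℓ=8 → 1.
Orbitals: 1 + 1 + 1 = 3. Each orbital carries two spin states, so 3 × 2 = 6 states.

6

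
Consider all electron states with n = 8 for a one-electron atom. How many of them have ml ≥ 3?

30

With n = 8 the allowed l are 0, 1, …, 7.
Per l-value: l=3 → 1; l=4 → 2; l=5 → 3; l=6 → 4; l=7 → 5.
Orbitals: 1 + 2 + 3 + 4 + 5 = 15. Each orbital carries two spin states, so 15 × 2 = 30 states.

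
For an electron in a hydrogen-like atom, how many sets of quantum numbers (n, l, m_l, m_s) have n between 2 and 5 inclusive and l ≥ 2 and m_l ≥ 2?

Go shell by shell, enumerating (l, m_l) with l ≥ 2 and m_l ≥ 2:
n=3 → 1; n=4 → 3; n=5 → 6.
Orbitals: 1 + 3 + 6 = 10. Including both spin states (m_s = ±1/2) gives 2 × 10 = 20 states.

20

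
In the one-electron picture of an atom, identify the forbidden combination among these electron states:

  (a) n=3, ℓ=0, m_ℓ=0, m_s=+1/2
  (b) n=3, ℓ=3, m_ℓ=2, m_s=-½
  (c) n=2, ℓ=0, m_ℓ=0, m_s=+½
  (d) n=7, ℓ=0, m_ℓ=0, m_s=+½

(b) has ℓ = 3 ≥ n = 3, violating 0 ≤ ℓ ≤ n−1.
The remaining sets (a), (c), (d) satisfy all four rules.

(b)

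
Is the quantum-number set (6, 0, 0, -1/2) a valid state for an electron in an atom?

Allowed

n = 6 is a positive integer. l = 0 satisfies 0 ≤ l ≤ n−1 = 5. ml = 0 lies in the range −l … +l (here 0). ms = -1/2 is one of ±1/2.
All four constraints are satisfied.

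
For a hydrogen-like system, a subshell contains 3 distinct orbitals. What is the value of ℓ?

2ℓ+1 = 3 gives ℓ = 1.

ℓ = 1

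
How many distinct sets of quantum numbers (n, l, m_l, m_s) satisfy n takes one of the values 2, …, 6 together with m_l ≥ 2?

Count contributing orbitals for each principal shell:
n=3 → 1; n=4 → 3; n=5 → 6; n=6 → 10.
Orbitals: 1 + 3 + 6 + 10 = 20. Including both spin states (m_s = ±1/2) gives 2 × 20 = 40 states.

40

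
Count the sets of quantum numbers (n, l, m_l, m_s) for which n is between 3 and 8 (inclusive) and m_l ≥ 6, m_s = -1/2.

Work shell by shell — for each n, count the (l, m_l) pairs that satisfy m_l ≥ 6:
n=7 → 1; n=8 → 3.
Orbitals: 1 + 3 = 4. With m_s fixed to -1/2 there is one state per orbital, so 4 states.

4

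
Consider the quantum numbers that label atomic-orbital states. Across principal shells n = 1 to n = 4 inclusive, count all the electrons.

Shell n has n² orbitals: 1²=1 + 2²=4 + 3²=9 + 4²=16 = 30 orbitals.
Two spin states per orbital: 2 × 30 = 60 electrons.

60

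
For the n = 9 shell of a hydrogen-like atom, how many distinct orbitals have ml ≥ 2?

Per l-value: l=2 → 1; l=3 → 2; l=4 → 3; l=5 → 4; l=6 → 5; l=7 → 6; l=8 → 7.
Total orbitals: 1 + 2 + 3 + 4 + 5 + 6 + 7 = 28.

28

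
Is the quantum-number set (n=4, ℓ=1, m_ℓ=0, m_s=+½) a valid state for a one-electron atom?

Allowed

n = 4 is a positive integer. ℓ = 1 satisfies 0 ≤ ℓ ≤ n−1 = 3. m_ℓ = 0 lies in the range −ℓ … +ℓ (here −1 … 1). m_s = +1/2 is one of ±1/2.
All four constraints are satisfied.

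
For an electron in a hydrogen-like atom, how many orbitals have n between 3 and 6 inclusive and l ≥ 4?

Count contributing orbitals for each principal shell:
n=5 → 9; n=6 → 20.
Total orbitals: 9 + 20 = 29.

29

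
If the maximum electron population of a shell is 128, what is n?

n = 8

2n² = 128 ⇒ n² = 64 ⇒ n = 8.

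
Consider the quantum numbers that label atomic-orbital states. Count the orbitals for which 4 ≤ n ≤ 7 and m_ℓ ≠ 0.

Treat each shell separately and count matching orbitals:
n=4 → 12; n=5 → 20; n=6 → 30; n=7 → 42.
Total orbitals: 12 + 20 + 30 + 42 = 104.

104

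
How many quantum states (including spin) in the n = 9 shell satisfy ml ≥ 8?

2

With n = 9 the allowed l are 0, 1, …, 8.
Contributions: l=8 → 1.
Orbitals: 1. Each orbital carries two spin states, so 1 × 2 = 2 states.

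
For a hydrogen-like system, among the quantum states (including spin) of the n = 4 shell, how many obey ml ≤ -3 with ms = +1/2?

The (l, ml) pairs meeting ml ≤ -3 give: l=3 → 1.
Orbitals: 1. With ms fixed to a single value there is one state per orbital, giving 1 state.

1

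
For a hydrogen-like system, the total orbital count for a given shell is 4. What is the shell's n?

n² = 4 ⇒ n = 2.

n = 2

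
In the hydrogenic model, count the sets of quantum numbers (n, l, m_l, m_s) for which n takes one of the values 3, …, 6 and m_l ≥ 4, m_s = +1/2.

4

Count contributing orbitals for each principal shell:
n=5 → 1; n=6 → 3.
Orbitals: 1 + 3 = 4. With m_s fixed to +1/2 there is one state per orbital, so 4 states.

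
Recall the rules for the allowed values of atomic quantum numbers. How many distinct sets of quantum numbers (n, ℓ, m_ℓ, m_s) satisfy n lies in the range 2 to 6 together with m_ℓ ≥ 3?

20

Go shell by shell, enumerating (ℓ, m_ℓ) with m_ℓ ≥ 3:
n=4 → 1; n=5 → 3; n=6 → 6.
Orbitals: 1 + 3 + 6 = 10. Including both spin states (m_s = ±1/2) gives 2 × 10 = 20 states.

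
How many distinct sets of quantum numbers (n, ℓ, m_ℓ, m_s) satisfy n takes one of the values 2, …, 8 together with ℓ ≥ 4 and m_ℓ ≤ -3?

60

For each n in the range, tally the orbitals obeying ℓ ≥ 4 and m_ℓ ≤ -3:
n=5 → 2; n=6 → 5; n=7 → 9; n=8 → 14.
Orbitals: 2 + 5 + 9 + 14 = 30. Including both spin states (m_s = ±1/2) gives 2 × 30 = 60 states.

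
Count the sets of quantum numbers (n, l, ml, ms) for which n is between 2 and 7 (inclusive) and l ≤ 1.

48

Count contributing orbitals for each principal shell:
n=2 → 4; n=3 → 4; n=4 → 4; n=5 → 4; n=6 → 4; n=7 → 4.
Orbitals: 4 + 4 + 4 + 4 + 4 + 4 = 24. Including both spin states (ms = ±1/2) gives 2 × 24 = 48 states.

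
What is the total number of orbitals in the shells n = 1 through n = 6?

Shell n has n² orbitals: 1²=1 + 2²=4 + 3²=9 + 4²=16 + 5²=25 + 6²=36 = 91 orbitals.

91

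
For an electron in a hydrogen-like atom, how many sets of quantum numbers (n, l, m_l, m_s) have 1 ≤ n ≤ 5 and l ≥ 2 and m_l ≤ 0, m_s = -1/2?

22

For each n in the range, tally the orbitals obeying l ≥ 2 and m_l ≤ 0:
n=3 → 3; n=4 → 7; n=5 → 12.
Orbitals: 3 + 7 + 12 = 22. With m_s fixed to -1/2 there is one state per orbital, so 22 states.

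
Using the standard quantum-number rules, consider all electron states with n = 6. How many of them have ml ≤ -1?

Go through l = 0, …, 5 (the values permitted for n = 6).
Contributions: l=1 → 1; l=2 → 2; l=3 → 3; l=4 → 4; l=5 → 5.
Orbitals: 1 + 2 + 3 + 4 + 5 = 15. Each orbital carries two spin states, so 15 × 2 = 30 states.

30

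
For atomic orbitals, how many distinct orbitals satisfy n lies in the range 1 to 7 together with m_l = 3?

Count contributing orbitals for each principal shell:
n=4 → 1; n=5 → 2; n=6 → 3; n=7 → 4.
Total orbitals: 1 + 2 + 3 + 4 = 10.

10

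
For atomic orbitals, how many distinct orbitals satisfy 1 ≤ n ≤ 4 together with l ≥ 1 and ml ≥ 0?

For each n in the range, tally the orbitals obeying l ≥ 1 and ml ≥ 0:
n=2 → 2; n=3 → 5; n=4 → 9.
Total orbitals: 2 + 5 + 9 = 16.

16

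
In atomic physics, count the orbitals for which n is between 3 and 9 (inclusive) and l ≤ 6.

233

Per-shell orbital counts meeting the constraint:
n=3 → 9; n=4 → 16; n=5 → 25; n=6 → 36; n=7 → 49; n=8 → 49; n=9 → 49.
Total orbitals: 9 + 16 + 25 + 36 + 49 + 49 + 49 = 233.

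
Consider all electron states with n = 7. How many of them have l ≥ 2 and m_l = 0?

10

Per l-value: l=2 → 1; l=3 → 1; l=4 → 1; l=5 → 1; l=6 → 1.
Orbitals: 1 + 1 + 1 + 1 + 1 = 5. Each orbital carries two spin states, so 5 × 2 = 10 states.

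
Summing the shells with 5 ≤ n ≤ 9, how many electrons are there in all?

Shell n has n² orbitals: 5²=25 + 6²=36 + 7²=49 + 8²=64 + 9²=81 = 255 orbitals.
Two spin states per orbital: 2 × 255 = 510 electrons.

510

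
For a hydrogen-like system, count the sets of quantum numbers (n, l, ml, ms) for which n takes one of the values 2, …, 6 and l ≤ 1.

Work shell by shell — for each n, count the (l, ml) pairs that satisfy l ≤ 1:
n=2 → 4; n=3 → 4; n=4 → 4; n=5 → 4; n=6 → 4.
Orbitals: 4 + 4 + 4 + 4 + 4 = 20. Including both spin states (ms = ±1/2) gives 2 × 20 = 40 states.

40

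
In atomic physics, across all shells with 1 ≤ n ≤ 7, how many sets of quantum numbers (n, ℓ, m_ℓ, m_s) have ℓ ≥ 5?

70

Treat each shell separately and count matching orbitals:
n=6 → 11; n=7 → 24.
Orbitals: 11 + 24 = 35. Including both spin states (m_s = ±1/2) gives 2 × 35 = 70 states.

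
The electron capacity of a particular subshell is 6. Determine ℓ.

ℓ = 1 (p)

2(2ℓ+1) = 6 ⇒ 2ℓ+1 = 3 ⇒ ℓ = 1.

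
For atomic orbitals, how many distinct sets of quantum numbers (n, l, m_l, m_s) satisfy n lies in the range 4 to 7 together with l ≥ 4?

124

Go shell by shell, enumerating (l, m_l) with l ≥ 4:
n=5 → 9; n=6 → 20; n=7 → 33.
Orbitals: 9 + 20 + 33 = 62. Including both spin states (m_s = ±1/2) gives 2 × 62 = 124 states.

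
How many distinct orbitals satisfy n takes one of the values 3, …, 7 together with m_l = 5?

Per-shell orbital counts meeting the constraint:
n=6 → 1; n=7 → 2.
Total orbitals: 1 + 2 = 3.

3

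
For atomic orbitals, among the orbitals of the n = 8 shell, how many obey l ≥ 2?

60

With n = 8 the allowed l are 0, 1, …, 7.
Contributions: l=2 → 5; l=3 → 7; l=4 → 9; l=5 → 11; l=6 → 13; l=7 → 15.
Total orbitals: 5 + 7 + 9 + 11 + 13 + 15 = 60.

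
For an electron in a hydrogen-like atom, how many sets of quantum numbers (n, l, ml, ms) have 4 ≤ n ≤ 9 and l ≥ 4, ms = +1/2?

175

For each n in the range, tally the orbitals obeying l ≥ 4:
n=5 → 9; n=6 → 20; n=7 → 33; n=8 → 48; n=9 → 65.
Orbitals: 9 + 20 + 33 + 48 + 65 = 175. With ms fixed to +1/2 there is one state per orbital, so 175 states.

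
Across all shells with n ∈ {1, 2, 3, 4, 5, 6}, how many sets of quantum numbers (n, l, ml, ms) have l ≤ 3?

Per-shell orbital counts meeting the constraint:
n=1 → 1; n=2 → 4; n=3 → 9; n=4 → 16; n=5 → 16; n=6 → 16.
Orbitals: 1 + 4 + 9 + 16 + 16 + 16 = 62. Including both spin states (ms = ±1/2) gives 2 × 62 = 124 states.

124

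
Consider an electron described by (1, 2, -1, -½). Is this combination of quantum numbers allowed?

The orbital quantum number must satisfy 0 ≤ l ≤ n−1. With n = 1 the allowed l values are 0, so l = 2 is out of range.

Invalid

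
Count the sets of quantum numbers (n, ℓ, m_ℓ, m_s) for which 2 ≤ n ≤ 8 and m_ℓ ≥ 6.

For each n in the range, tally the orbitals obeying m_ℓ ≥ 6:
n=7 → 1; n=8 → 3.
Orbitals: 1 + 3 = 4. Including both spin states (m_s = ±1/2) gives 2 × 4 = 8 states.

8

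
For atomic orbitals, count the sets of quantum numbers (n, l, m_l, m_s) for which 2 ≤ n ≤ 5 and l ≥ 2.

Go shell by shell, enumerating (l, m_l) with l ≥ 2:
n=3 → 5; n=4 → 12; n=5 → 21.
Orbitals: 5 + 12 + 21 = 38. Including both spin states (m_s = ±1/2) gives 2 × 38 = 76 states.

76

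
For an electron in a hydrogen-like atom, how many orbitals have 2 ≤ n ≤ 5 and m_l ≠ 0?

Count contributing orbitals for each principal shell:
n=2 → 2; n=3 → 6; n=4 → 12; n=5 → 20.
Total orbitals: 2 + 6 + 12 + 20 = 40.

40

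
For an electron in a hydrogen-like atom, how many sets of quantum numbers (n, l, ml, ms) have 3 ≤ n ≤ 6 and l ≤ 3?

114

Work shell by shell — for each n, count the (l, ml) pairs that satisfy l ≤ 3:
n=3 → 9; n=4 → 16; n=5 → 16; n=6 → 16.
Orbitals: 9 + 16 + 16 + 16 = 57. Including both spin states (ms = ±1/2) gives 2 × 57 = 114 states.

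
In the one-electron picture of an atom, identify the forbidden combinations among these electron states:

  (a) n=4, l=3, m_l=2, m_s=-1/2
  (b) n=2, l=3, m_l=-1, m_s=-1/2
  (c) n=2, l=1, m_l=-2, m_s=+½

(b) and (c)

(b) has l = 3 ≥ n = 2, violating 0 ≤ l ≤ n−1.
(c) has |m_l| = 2 > l = 1, violating −l ≤ m_l ≤ l.
The remaining set (a) satisfies all four rules.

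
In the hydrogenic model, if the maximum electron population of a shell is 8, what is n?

2n² = 8 ⇒ n² = 4 ⇒ n = 2.

n = 2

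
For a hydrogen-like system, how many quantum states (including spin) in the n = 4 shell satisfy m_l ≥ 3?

For n = 4, l ranges over 0 … 3.
Orbitals with m_l ≥ 3, by l: l=3 → 1.
Orbitals: 1. Each orbital carries two spin states, so 1 × 2 = 2 states.

2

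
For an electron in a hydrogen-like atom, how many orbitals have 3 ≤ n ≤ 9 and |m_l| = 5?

Treat each shell separately and count matching orbitals:
n=6 → 2; n=7 → 4; n=8 → 6; n=9 → 8.
Total orbitals: 2 + 4 + 6 + 8 = 20.

20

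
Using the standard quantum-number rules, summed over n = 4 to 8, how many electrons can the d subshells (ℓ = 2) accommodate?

50

A d subshell (ℓ = 2) exists for every n ≥ 3, so shells n = 4, 5, 6, 7, 8 each contribute one — 5 subshells.
Since each d subshell holds 2(2·2+1) = 10 electrons, the total is 5 × 10 = 50.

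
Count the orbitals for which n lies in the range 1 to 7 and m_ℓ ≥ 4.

10

Work shell by shell — for each n, count the (ℓ, m_ℓ) pairs that satisfy m_ℓ ≥ 4:
n=5 → 1; n=6 → 3; n=7 → 6.
Total orbitals: 1 + 3 + 6 = 10.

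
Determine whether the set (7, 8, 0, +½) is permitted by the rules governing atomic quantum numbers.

No

The orbital quantum number must satisfy 0 ≤ ℓ ≤ n−1. With n = 7 the allowed ℓ values are 0, 1, 2, 3, 4, 5, 6, so ℓ = 8 is out of range.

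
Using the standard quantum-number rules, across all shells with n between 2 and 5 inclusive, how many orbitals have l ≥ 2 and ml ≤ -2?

10

Treat each shell separately and count matching orbitals:
n=3 → 1; n=4 → 3; n=5 → 6.
Total orbitals: 1 + 3 + 6 = 10.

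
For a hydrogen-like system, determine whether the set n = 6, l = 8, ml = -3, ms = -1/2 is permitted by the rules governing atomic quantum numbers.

The orbital quantum number must satisfy 0 ≤ l ≤ n−1. With n = 6 the allowed l values are 0, 1, 2, 3, 4, 5, so l = 8 is out of range.

No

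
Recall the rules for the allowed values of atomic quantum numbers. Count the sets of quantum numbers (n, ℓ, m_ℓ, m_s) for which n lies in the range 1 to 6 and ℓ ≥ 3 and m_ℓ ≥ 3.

Go shell by shell, enumerating (ℓ, m_ℓ) with ℓ ≥ 3 and m_ℓ ≥ 3:
n=4 → 1; n=5 → 3; n=6 → 6.
Orbitals: 1 + 3 + 6 = 10. Including both spin states (m_s = ±1/2) gives 2 × 10 = 20 states.

20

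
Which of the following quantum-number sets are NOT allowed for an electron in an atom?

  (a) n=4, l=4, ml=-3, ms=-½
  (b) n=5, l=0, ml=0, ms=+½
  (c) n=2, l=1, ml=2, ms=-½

(a) and (c)

(a) has l = 4 ≥ n = 4, violating 0 ≤ l ≤ n−1.
(c) has |ml| = 2 > l = 1, violating −l ≤ ml ≤ l.
The remaining set (b) satisfies all four rules.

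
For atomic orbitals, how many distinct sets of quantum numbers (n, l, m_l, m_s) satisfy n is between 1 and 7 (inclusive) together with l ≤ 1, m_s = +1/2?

25

Per-shell orbital counts meeting the constraint:
n=1 → 1; n=2 → 4; n=3 → 4; n=4 → 4; n=5 → 4; n=6 → 4; n=7 → 4.
Orbitals: 1 + 4 + 4 + 4 + 4 + 4 + 4 = 25. With m_s fixed to +1/2 there is one state per orbital, so 25 states.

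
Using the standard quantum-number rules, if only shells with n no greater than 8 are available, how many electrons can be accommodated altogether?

Total orbitals = 1² + 2² + 3² + 4² + 5² + 6² + 7² + 8² = 204. Doubling for spin gives 408 electrons.

408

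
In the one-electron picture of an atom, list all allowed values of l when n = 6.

0, 1, 2, 3, 4, 5

l is an integer with 0 ≤ l ≤ n−1, so for n = 6: l = 0, 1, 2, 3, 4, 5.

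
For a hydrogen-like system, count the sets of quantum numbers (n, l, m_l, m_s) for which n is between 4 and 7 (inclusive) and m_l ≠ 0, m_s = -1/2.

Per-shell orbital counts meeting the constraint:
n=4 → 12; n=5 → 20; n=6 → 30; n=7 → 42.
Orbitals: 12 + 20 + 30 + 42 = 104. With m_s fixed to -1/2 there is one state per orbital, so 104 states.

104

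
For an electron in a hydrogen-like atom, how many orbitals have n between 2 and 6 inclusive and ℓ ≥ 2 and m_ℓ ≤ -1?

Go shell by shell, enumerating (ℓ, m_ℓ) with ℓ ≥ 2 and m_ℓ ≤ -1:
n=3 → 2; n=4 → 5; n=5 → 9; n=6 → 14.
Total orbitals: 2 + 5 + 9 + 14 = 30.

30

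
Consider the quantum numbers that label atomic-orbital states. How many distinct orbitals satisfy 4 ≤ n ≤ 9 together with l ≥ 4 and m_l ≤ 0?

Count contributing orbitals for each principal shell:
n=5 → 5; n=6 → 11; n=7 → 18; n=8 → 26; n=9 → 35.
Total orbitals: 5 + 11 + 18 + 26 + 35 = 95.

95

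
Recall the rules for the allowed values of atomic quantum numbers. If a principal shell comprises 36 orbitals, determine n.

n² = 36 ⇒ n = 6.

n = 6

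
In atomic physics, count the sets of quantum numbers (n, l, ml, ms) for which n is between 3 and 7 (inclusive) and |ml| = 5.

12

For each n in the range, tally the orbitals obeying |ml| = 5:
n=6 → 2; n=7 → 4.
Orbitals: 2 + 4 = 6. Including both spin states (ms = ±1/2) gives 2 × 6 = 12 states.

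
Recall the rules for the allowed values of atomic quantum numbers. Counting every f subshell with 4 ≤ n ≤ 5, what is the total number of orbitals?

An f subshell (l = 3) exists for every n ≥ 4, so shells n = 4, 5 each contribute one — 2 subshells.
Since each f subshell has 2·3+1 = 7 orbitals, the total is 2 × 7 = 14.

14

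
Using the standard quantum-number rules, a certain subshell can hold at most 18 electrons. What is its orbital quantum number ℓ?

ℓ = 4 (g)

2(2ℓ+1) = 18 ⇒ 2ℓ+1 = 9 ⇒ ℓ = 4.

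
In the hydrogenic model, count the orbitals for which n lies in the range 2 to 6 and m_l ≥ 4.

Treat each shell separately and count matching orbitals:
n=5 → 1; n=6 → 3.
Total orbitals: 1 + 3 = 4.

4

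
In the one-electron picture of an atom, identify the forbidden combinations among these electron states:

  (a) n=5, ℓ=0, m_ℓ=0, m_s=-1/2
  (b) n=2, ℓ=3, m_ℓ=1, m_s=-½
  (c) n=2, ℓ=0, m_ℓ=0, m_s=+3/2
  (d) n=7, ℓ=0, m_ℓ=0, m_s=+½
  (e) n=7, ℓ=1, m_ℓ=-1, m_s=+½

(b) has ℓ = 3 ≥ n = 2, violating 0 ≤ ℓ ≤ n−1.
(c) has m_s = +3/2, but an electron's spin must be ±1/2.
The remaining sets (a), (d), (e) satisfy all four rules.

(b) and (c)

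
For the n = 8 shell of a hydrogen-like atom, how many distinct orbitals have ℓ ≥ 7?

Go through ℓ = 0, …, 7 (the values permitted for n = 8).
Per ℓ-value: ℓ=7 → 15.
Total orbitals: 15.

15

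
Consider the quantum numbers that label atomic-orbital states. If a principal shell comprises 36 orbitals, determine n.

n² = 36 ⇒ n = 6.

n = 6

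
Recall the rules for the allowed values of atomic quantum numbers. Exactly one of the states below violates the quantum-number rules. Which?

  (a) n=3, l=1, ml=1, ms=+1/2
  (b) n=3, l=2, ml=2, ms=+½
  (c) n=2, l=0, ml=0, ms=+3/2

(c) has ms = +3/2, but an electron's spin must be ±1/2.
The remaining sets (a), (b) satisfy all four rules.

(c)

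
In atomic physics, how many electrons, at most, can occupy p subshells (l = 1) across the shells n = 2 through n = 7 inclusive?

A p subshell (l = 1) exists for every n ≥ 2, so shells n = 2, 3, 4, 5, 6, 7 each contribute one — 6 subshells.
Since each p subshell holds 2(2·1+1) = 6 electrons, the total is 6 × 6 = 36.

36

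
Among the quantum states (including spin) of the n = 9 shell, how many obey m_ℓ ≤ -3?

Per ℓ-value: ℓ=3 → 1; ℓ=4 → 2; ℓ=5 → 3; ℓ=6 → 4; ℓ=7 → 5; ℓ=8 → 6.
Orbitals: 1 + 2 + 3 + 4 + 5 + 6 = 21. Each orbital carries two spin states, so 21 × 2 = 42 states.

42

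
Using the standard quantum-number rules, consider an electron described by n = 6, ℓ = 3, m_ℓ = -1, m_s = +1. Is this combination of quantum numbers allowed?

Invalid

The spin quantum number for an electron can only be m_s = +1/2 or −1/2; m_s = +1 is not one of those.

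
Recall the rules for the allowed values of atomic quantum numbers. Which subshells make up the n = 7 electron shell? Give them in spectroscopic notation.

For n = 7, ℓ runs from 0 to 6. In spectroscopic notation ℓ = 0,1,2,… ↔ s,p,d,f,g,h,i, so the subshells are 7s, 7p, 7d, 7f, 7g, 7h, 7i.

7s, 7p, 7d, 7f, 7g, 7h, 7i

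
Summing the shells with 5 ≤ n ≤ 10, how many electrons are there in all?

Shell n has n² orbitals: 5²=25 + 6²=36 + 7²=49 + 8²=64 + 9²=81 + 10²=100 = 355 orbitals.
Two spin states per orbital: 2 × 355 = 710 electrons.

710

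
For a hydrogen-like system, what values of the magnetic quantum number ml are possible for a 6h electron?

The 6h subshell has l = 5, and ml takes every integer from −l to +l. With l = 5 that gives the 11 values -5, -4, -3, -2, -1, 0, 1, 2, 3, 4, 5.

-5, -4, -3, -2, -1, 0, 1, 2, 3, 4, 5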